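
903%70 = 63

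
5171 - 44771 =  - 39600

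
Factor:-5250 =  - 2^1*3^1*5^3*7^1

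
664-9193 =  - 8529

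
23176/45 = 515+ 1/45 =515.02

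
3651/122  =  29 + 113/122=29.93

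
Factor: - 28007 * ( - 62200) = 1742035400 = 2^3*  5^2*7^1*311^1*4001^1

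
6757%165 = 157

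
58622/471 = 58622/471 = 124.46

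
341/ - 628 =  - 1 + 287/628 = - 0.54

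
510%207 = 96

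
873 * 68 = 59364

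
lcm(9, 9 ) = 9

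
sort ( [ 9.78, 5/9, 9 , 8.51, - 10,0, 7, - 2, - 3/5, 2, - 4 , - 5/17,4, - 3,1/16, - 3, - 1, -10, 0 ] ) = [ - 10, - 10, - 4, - 3,  -  3, - 2, - 1, - 3/5,- 5/17, 0 , 0,1/16, 5/9, 2, 4,7,8.51,9,9.78] 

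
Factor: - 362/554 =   -  181^1*277^( -1 )  =  - 181/277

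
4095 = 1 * 4095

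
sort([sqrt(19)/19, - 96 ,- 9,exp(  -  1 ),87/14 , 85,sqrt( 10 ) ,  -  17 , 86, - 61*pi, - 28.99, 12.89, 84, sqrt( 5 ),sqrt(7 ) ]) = [-61*pi, - 96 ,  -  28.99, - 17,  -  9, sqrt( 19)/19, exp(-1),sqrt ( 5), sqrt( 7),sqrt(10 ),87/14, 12.89,84, 85,86]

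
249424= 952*262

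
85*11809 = 1003765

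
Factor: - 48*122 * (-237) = 2^5*3^2*61^1*79^1 = 1387872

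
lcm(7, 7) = 7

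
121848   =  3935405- 3813557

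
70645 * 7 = 494515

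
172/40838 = 86/20419 = 0.00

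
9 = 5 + 4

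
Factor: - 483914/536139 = -2^1*3^( - 4)*131^1*1847^1*6619^ ( - 1)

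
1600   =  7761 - 6161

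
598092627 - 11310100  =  586782527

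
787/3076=787/3076 = 0.26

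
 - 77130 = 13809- 90939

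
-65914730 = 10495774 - 76410504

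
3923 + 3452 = 7375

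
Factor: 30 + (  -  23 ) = 7^1 =7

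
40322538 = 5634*7157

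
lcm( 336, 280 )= 1680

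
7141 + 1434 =8575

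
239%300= 239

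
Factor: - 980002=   -  2^1*490001^1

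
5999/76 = 5999/76=   78.93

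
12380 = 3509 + 8871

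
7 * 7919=55433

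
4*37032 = 148128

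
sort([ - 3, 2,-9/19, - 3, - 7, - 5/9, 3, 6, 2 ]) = [ - 7,-3, - 3,  -  5/9, - 9/19,2,2,  3, 6 ]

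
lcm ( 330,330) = 330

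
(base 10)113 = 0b1110001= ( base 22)53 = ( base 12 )95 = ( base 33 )3E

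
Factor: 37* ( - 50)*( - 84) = 155400 = 2^3 * 3^1*5^2 * 7^1*37^1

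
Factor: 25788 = 2^2*3^1 *7^1*307^1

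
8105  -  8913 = - 808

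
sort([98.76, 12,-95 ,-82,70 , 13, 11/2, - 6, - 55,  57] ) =[ - 95, - 82,-55, - 6,11/2, 12, 13  ,  57, 70, 98.76] 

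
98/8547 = 14/1221= 0.01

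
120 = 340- 220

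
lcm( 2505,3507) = 17535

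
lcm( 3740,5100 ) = 56100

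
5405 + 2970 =8375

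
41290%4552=322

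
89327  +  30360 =119687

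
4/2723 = 4/2723 = 0.00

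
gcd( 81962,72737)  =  1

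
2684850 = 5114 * 525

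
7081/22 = 321+19/22 =321.86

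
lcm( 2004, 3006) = 6012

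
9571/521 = 18+193/521=18.37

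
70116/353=70116/353= 198.63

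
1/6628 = 1/6628 = 0.00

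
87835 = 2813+85022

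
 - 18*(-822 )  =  14796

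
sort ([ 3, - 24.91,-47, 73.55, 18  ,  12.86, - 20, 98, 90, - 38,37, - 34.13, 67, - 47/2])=[  -  47,-38, - 34.13, - 24.91, - 47/2, - 20,  3, 12.86, 18, 37,67, 73.55,90,  98 ] 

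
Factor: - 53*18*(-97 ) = 92538 = 2^1*3^2 * 53^1*97^1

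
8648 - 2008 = 6640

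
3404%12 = 8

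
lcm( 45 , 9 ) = 45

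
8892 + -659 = 8233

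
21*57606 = 1209726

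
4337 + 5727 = 10064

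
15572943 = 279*55817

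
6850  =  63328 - 56478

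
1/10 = 1/10 = 0.10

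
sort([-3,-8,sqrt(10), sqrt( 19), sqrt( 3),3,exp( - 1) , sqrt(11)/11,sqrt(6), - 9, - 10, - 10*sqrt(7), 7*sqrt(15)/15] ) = [ - 10 * sqrt( 7 ), - 10,  -  9, -8,-3, sqrt(11 )/11,exp( - 1), sqrt( 3),  7*sqrt( 15)/15,sqrt( 6), 3,sqrt ( 10 ), sqrt( 19 )] 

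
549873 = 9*61097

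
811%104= 83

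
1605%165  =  120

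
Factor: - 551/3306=  -  2^( - 1)*3^( - 1) = -1/6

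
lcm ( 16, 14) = 112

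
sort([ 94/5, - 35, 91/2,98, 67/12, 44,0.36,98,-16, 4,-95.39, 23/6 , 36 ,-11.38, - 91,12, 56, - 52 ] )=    [-95.39, - 91,  -  52,-35, - 16, - 11.38, 0.36,23/6,4, 67/12, 12,94/5,36, 44, 91/2, 56,  98,98]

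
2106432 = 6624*318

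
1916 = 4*479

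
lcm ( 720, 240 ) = 720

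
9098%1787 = 163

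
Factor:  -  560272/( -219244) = 2^2 * 19^2* 59^( - 1 ) * 97^1*929^( - 1 ) = 140068/54811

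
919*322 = 295918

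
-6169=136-6305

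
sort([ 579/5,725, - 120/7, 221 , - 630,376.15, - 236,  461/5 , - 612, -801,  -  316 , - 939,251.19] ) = [ -939, - 801,  -  630 ,  -  612, - 316, - 236, - 120/7,461/5 , 579/5,221, 251.19,  376.15,725]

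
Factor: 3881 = 3881^1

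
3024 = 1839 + 1185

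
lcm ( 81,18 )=162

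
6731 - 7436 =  - 705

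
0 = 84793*0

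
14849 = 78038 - 63189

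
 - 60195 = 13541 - 73736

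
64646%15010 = 4606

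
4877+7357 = 12234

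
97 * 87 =8439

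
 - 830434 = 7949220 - 8779654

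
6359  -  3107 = 3252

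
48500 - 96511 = - 48011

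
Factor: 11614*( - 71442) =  - 829727388 = - 2^2 * 3^6*7^2 * 5807^1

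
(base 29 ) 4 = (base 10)4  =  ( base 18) 4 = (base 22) 4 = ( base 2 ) 100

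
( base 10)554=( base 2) 1000101010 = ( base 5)4204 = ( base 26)L8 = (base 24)n2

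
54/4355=54/4355=0.01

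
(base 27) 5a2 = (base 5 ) 111132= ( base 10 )3917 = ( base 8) 7515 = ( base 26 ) 5KH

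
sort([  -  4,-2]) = [ - 4, - 2]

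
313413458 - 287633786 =25779672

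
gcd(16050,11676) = 6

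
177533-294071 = -116538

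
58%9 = 4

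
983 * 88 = 86504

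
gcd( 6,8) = 2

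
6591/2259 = 2197/753= 2.92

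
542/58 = 9  +  10/29 = 9.34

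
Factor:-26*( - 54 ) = 1404 = 2^2*3^3*13^1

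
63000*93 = 5859000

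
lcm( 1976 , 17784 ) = 17784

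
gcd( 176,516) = 4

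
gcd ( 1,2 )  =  1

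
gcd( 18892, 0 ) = 18892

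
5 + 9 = 14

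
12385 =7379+5006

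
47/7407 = 47/7407 = 0.01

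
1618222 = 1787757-169535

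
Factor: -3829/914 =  - 2^( - 1)*7^1*457^ ( - 1)*547^1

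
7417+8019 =15436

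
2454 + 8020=10474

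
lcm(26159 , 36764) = 1360268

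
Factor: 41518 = 2^1*20759^1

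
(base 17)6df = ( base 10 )1970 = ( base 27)2iq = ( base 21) 49H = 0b11110110010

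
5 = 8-3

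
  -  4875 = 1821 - 6696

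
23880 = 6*3980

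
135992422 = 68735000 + 67257422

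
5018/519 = 9  +  347/519 = 9.67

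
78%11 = 1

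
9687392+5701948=15389340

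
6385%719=633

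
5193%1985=1223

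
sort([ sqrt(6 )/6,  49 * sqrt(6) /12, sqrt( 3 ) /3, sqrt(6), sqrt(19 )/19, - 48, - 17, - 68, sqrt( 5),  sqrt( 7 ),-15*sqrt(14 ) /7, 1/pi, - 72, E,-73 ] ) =[ - 73, - 72, - 68, - 48,  -  17, - 15*sqrt( 14 )/7, sqrt( 19)/19, 1/pi,sqrt( 6) /6, sqrt( 3) /3, sqrt( 5), sqrt( 6 ), sqrt ( 7), E, 49 *sqrt(  6 )/12]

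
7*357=2499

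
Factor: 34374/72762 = 17^1*67^( - 1)*181^( - 1)*337^1 = 5729/12127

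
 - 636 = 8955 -9591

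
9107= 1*9107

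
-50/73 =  - 50/73 = - 0.68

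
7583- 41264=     -  33681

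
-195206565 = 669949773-865156338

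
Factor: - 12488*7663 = -95695544 = - 2^3*7^1* 79^1*97^1*223^1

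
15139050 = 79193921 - 64054871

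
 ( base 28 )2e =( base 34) 22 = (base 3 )2121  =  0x46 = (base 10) 70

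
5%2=1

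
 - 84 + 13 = -71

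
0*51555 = 0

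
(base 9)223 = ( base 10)183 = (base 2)10110111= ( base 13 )111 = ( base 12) 133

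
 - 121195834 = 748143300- 869339134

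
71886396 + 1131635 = 73018031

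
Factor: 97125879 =3^1*17^1*1904429^1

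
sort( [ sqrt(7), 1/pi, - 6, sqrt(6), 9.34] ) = [ - 6, 1/pi,sqrt(6),sqrt( 7),9.34]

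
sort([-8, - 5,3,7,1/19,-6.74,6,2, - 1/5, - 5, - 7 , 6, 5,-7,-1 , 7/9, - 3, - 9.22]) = [-9.22, - 8, - 7,-7,-6.74, - 5, - 5, - 3,-1,-1/5,1/19 , 7/9,2,3 , 5,6, 6,7] 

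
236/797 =236/797 = 0.30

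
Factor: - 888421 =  - 19^2*23^1*107^1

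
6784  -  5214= 1570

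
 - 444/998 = -1+277/499 = - 0.44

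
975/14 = 975/14=69.64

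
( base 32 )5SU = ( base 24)ABM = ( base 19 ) GE4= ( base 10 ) 6046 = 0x179e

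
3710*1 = 3710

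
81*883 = 71523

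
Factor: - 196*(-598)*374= 43835792 = 2^4*7^2*11^1*13^1*17^1*23^1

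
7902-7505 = 397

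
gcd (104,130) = 26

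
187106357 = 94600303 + 92506054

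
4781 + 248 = 5029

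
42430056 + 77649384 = 120079440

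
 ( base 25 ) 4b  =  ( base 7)216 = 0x6F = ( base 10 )111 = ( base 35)36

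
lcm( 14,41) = 574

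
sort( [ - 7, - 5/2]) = [ - 7, - 5/2]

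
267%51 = 12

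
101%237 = 101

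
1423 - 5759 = - 4336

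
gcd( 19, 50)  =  1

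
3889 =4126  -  237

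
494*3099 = 1530906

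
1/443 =1/443= 0.00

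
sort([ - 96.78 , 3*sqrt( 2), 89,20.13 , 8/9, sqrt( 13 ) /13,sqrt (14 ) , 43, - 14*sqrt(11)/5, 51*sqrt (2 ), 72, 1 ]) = [-96.78, -14 *sqrt( 11) /5, sqrt ( 13 ) /13,8/9, 1,sqrt(14),3*sqrt ( 2 ), 20.13, 43,72, 51*sqrt( 2), 89]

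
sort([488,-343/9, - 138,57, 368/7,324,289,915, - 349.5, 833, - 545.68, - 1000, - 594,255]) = [ - 1000 , - 594 , - 545.68,  -  349.5,- 138,-343/9,368/7,  57,255,  289,324, 488,833,915]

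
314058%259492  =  54566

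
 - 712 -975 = - 1687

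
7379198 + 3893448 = 11272646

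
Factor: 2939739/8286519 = 979913/2762173 = 11^1*89083^1*2762173^(-1 ) 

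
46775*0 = 0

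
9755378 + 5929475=15684853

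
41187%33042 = 8145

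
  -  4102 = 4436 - 8538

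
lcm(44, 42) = 924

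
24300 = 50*486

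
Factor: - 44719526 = - 2^1*22359763^1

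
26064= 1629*16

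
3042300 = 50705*60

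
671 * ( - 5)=  -  3355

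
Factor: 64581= 3^1*11^1*19^1*103^1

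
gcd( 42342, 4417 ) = 1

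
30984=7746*4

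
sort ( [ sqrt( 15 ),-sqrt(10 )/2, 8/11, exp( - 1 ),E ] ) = [ - sqrt(10 ) /2,exp(-1 ),8/11,E,  sqrt( 15 )]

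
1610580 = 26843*60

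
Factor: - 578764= - 2^2*257^1*563^1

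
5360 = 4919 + 441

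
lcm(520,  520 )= 520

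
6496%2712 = 1072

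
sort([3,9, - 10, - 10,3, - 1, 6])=[ - 10, - 10,  -  1,  3, 3, 6, 9]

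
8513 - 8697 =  - 184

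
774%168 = 102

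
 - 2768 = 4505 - 7273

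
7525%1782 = 397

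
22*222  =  4884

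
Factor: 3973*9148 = 2^2*29^1*137^1*2287^1= 36345004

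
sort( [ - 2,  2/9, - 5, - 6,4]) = [-6, - 5, - 2 , 2/9,  4] 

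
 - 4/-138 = 2/69 =0.03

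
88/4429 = 88/4429= 0.02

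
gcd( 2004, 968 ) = 4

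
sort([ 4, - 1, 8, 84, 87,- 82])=[ - 82, - 1,4, 8, 84, 87 ]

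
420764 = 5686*74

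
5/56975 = 1/11395 =0.00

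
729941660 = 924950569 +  - 195008909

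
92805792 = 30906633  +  61899159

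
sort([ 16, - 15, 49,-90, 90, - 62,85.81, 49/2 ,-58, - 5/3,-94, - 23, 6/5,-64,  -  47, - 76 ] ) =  [ - 94,  -  90, - 76, - 64, - 62, - 58 , - 47, - 23, - 15,-5/3, 6/5,16, 49/2, 49, 85.81, 90]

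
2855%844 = 323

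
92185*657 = 60565545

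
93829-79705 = 14124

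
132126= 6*22021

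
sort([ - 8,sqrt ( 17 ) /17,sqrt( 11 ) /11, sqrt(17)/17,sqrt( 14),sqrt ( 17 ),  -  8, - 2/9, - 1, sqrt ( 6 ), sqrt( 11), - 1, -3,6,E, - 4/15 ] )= [ - 8, - 8, - 3,-1, - 1, - 4/15, - 2/9,sqrt (17 ) /17,sqrt(17)/17,sqrt(11)/11,sqrt(6 ), E, sqrt( 11), sqrt(14 ),sqrt( 17 ),6 ]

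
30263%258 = 77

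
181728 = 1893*96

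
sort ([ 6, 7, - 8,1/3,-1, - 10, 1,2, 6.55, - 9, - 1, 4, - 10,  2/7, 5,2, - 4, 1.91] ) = [-10, - 10, - 9, - 8, - 4  , - 1, - 1, 2/7,1/3,1, 1.91 , 2, 2, 4, 5, 6,6.55,7 ] 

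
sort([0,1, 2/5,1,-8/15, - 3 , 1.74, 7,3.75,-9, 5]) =[ - 9, - 3, - 8/15, 0, 2/5 , 1, 1,  1.74,3.75, 5, 7]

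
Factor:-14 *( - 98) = 2^2*7^3 =1372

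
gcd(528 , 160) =16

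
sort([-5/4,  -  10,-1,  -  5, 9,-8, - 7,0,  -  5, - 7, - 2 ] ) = [  -  10, - 8, - 7, - 7, - 5,  -  5,  -  2,  -  5/4,-1,  0, 9 ]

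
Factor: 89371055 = 5^1 * 17874211^1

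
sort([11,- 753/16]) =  [ - 753/16,11 ]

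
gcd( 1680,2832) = 48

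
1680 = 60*28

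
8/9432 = 1/1179 = 0.00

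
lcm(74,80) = 2960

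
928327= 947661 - 19334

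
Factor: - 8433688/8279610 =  - 2^2*3^( - 1) * 5^( - 1 )*269^1*3919^1*275987^ (  -  1) =- 4216844/4139805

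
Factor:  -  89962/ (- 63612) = 1451/1026 = 2^( - 1)*3^( - 3)*19^( - 1 )*1451^1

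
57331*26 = 1490606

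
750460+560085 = 1310545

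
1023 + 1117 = 2140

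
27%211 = 27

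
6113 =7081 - 968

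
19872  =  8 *2484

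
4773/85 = 4773/85=56.15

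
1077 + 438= 1515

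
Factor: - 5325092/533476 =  - 1331273/133369 = - 19^1*197^( - 1 ) * 677^( - 1 )*70067^1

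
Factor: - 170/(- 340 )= 2^(-1) = 1/2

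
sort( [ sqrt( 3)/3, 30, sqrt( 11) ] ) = [ sqrt( 3) /3,  sqrt ( 11), 30]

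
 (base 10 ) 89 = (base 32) 2p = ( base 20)49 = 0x59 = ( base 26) 3B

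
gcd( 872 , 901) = 1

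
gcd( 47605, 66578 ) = 1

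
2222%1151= 1071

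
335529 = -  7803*( - 43)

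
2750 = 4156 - 1406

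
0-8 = -8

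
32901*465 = 15298965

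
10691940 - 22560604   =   - 11868664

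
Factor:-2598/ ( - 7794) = 1/3 = 3^(-1)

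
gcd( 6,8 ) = 2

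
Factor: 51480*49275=2^3*3^5*5^3*11^1*  13^1*73^1 = 2536677000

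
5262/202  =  26 + 5/101 =26.05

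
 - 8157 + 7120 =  - 1037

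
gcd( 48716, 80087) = 1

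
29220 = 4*7305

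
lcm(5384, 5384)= 5384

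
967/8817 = 967/8817 = 0.11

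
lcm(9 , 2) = 18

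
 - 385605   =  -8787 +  - 376818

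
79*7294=576226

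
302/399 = 302/399 =0.76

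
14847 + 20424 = 35271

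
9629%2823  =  1160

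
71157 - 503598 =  - 432441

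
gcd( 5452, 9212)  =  188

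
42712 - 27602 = 15110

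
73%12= 1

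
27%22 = 5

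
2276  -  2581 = - 305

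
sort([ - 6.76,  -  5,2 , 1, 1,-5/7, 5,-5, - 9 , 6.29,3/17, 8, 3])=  [ - 9, - 6.76, - 5, - 5, - 5/7 , 3/17,1 , 1, 2,  3,  5, 6.29,8 ] 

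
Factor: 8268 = 2^2 * 3^1 * 13^1*53^1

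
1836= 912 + 924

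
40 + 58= 98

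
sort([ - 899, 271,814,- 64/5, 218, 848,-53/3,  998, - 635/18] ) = [ - 899 , - 635/18, - 53/3,  -  64/5,  218, 271,814,848,  998 ]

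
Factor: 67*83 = 67^1*83^1 = 5561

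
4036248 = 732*5514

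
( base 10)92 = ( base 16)5c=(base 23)40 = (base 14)68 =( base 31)2U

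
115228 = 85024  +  30204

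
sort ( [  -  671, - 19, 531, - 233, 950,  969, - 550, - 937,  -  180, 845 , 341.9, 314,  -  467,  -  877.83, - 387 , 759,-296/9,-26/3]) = [-937,-877.83,-671, - 550, - 467, -387, - 233, - 180, - 296/9 , - 19 ,  -  26/3, 314, 341.9, 531, 759, 845, 950, 969 ] 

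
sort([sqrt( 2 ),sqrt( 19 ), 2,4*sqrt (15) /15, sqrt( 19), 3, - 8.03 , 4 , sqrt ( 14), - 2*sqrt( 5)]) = [ - 8.03 , - 2*sqrt( 5),  4*sqrt ( 15)/15,sqrt(2), 2,3, sqrt( 14 ),4,sqrt(19), sqrt( 19) ] 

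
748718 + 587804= 1336522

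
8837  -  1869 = 6968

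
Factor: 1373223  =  3^1*397^1*1153^1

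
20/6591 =20/6591 = 0.00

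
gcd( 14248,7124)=7124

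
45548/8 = 11387/2 = 5693.50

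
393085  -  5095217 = -4702132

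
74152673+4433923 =78586596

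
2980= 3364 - 384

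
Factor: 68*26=2^3*13^1*17^1 =1768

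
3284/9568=821/2392 =0.34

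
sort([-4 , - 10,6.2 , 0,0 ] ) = [ - 10,  -  4,0,  0,  6.2 ]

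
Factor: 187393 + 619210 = 7^1*61^1*1889^1 = 806603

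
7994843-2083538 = 5911305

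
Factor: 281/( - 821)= - 281^1 * 821^ (-1) 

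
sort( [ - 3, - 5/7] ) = [ - 3, - 5/7]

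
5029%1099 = 633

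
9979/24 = 415 + 19/24 = 415.79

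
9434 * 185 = 1745290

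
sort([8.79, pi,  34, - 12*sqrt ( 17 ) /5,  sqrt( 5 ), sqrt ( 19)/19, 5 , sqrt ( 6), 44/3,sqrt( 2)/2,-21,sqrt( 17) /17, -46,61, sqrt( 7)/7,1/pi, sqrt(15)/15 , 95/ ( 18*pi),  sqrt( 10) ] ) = [ - 46,-21, - 12*sqrt(17 ) /5, sqrt ( 19 ) /19, sqrt ( 17 )/17,sqrt(15)/15, 1/pi, sqrt(7)/7,sqrt( 2 )/2, 95/( 18* pi) , sqrt( 5 ), sqrt ( 6), pi, sqrt (10),  5,  8.79,  44/3, 34,61 ] 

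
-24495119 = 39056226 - 63551345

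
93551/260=93551/260 = 359.81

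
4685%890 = 235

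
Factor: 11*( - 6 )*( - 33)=2178 = 2^1*3^2*11^2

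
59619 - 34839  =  24780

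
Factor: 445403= 7^1*63629^1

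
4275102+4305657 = 8580759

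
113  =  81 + 32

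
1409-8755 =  - 7346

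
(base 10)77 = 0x4D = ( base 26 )2P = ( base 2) 1001101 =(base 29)2J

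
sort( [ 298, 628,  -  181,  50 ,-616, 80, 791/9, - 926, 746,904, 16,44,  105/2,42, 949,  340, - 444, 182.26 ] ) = [ - 926, - 616, - 444, - 181,  16, 42,44,  50,  105/2 , 80,791/9, 182.26,  298, 340,  628, 746, 904,949]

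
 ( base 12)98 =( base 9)138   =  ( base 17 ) 6E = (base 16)74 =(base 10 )116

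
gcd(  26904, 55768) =8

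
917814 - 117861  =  799953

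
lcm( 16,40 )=80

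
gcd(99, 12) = 3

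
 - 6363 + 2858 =-3505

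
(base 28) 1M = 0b110010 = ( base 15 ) 35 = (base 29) 1L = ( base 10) 50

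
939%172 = 79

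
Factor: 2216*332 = 2^5*83^1*277^1 = 735712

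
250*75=18750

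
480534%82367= 68699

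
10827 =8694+2133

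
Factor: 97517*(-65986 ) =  -2^1*7^1*13931^1 * 32993^1 =-6434756762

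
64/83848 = 8/10481 = 0.00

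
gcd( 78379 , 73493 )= 7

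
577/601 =577/601 = 0.96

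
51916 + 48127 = 100043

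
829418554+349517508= 1178936062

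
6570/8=3285/4 = 821.25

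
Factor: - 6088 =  - 2^3*761^1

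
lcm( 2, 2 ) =2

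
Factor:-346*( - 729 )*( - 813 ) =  - 2^1  *3^7*173^1*271^1 = - 205066242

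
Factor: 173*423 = 73179 = 3^2* 47^1 * 173^1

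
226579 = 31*7309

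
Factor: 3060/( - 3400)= - 9/10 = - 2^(  -  1)*3^2*5^(-1) 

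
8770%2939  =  2892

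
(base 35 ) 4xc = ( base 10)6067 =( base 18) 10d1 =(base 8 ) 13663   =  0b1011110110011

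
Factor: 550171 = 17^1*32363^1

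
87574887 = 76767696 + 10807191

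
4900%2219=462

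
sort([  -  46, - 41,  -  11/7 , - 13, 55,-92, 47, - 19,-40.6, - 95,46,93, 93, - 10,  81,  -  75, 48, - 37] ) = [  -  95,-92 , - 75, - 46, - 41,  -  40.6, - 37, - 19, - 13,-10,  -  11/7, 46,  47,48 , 55, 81, 93,93]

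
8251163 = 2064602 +6186561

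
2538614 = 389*6526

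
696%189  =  129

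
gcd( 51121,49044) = 67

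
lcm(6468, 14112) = 155232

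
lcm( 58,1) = 58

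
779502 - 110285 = 669217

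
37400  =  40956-3556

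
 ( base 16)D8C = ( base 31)3IR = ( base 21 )7i3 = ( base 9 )4673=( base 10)3468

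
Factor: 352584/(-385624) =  - 3^2*  19^( - 1)*43^( - 1)*83^1 = - 747/817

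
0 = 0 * 365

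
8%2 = 0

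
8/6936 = 1/867 = 0.00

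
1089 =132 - -957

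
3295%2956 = 339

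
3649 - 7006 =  - 3357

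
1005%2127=1005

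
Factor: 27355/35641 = 5^1*29^ ( - 1)*1229^( - 1 )*5471^1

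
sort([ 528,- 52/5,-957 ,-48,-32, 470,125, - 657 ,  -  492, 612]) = [-957, - 657,- 492, - 48,-32,  -  52/5,125,470 , 528, 612 ]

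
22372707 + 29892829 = 52265536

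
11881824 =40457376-28575552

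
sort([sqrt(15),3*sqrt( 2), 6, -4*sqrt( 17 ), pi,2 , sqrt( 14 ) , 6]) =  [-4*sqrt ( 17),2, pi,sqrt( 14 ) , sqrt(15),3*sqrt(2), 6,6]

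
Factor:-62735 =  - 5^1*12547^1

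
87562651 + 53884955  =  141447606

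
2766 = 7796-5030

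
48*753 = 36144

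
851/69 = 37/3 = 12.33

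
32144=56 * 574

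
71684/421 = 71684/421 = 170.27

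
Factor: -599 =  - 599^1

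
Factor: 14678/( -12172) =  - 41/34 = - 2^( - 1)*17^ (- 1)*41^1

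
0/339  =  0= 0.00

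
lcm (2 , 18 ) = 18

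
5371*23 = 123533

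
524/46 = 262/23= 11.39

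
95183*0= 0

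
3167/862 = 3 + 581/862= 3.67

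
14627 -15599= -972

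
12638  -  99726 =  - 87088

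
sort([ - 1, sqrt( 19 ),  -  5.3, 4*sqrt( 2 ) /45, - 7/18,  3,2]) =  [ - 5.3, - 1, - 7/18,4 * sqrt( 2)/45,2,3 , sqrt(19)] 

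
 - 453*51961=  - 23538333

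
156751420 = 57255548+99495872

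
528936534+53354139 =582290673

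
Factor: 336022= 2^1*17^1*9883^1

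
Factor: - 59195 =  - 5^1* 11839^1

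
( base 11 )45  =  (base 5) 144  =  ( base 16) 31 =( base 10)49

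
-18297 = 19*( - 963)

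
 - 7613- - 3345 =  - 4268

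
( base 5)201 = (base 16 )33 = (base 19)2d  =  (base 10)51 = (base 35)1G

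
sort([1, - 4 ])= [  -  4,  1 ] 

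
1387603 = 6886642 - 5499039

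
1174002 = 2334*503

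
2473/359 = 6+319/359 = 6.89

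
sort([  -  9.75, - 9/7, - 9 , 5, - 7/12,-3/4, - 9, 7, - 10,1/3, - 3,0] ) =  [ - 10, - 9.75, - 9, - 9, - 3,-9/7, - 3/4, - 7/12, 0, 1/3,5,  7] 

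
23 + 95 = 118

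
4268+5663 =9931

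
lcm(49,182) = 1274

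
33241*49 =1628809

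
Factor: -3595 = -5^1*719^1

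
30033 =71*423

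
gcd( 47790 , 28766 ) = 2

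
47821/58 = 1649/2= 824.50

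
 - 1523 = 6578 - 8101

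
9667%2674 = 1645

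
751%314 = 123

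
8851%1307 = 1009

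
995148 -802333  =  192815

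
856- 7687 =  - 6831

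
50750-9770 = 40980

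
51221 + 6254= 57475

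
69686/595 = 69686/595 = 117.12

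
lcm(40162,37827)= 3253122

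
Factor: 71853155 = 5^1 *11^1*  19^1*29^1*2371^1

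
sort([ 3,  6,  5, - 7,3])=[ - 7,  3,3,5,6 ] 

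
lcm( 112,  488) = 6832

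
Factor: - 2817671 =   -  2817671^1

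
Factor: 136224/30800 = 774/175=2^1*3^2*5^( - 2) * 7^ (  -  1 )*43^1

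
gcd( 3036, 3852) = 12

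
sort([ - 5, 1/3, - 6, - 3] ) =[ - 6, - 5,  -  3, 1/3 ]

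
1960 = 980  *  2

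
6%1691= 6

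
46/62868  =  23/31434 = 0.00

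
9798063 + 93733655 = 103531718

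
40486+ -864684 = -824198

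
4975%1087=627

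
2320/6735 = 464/1347  =  0.34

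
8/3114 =4/1557 = 0.00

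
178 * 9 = 1602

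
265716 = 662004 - 396288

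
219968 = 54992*4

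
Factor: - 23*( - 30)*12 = 8280 = 2^3 * 3^2* 5^1*  23^1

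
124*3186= 395064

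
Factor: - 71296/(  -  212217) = 2^7 * 3^ (  -  1 )*127^( - 1 ) =128/381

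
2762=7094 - 4332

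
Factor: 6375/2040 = 25/8 = 2^(-3)*5^2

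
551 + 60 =611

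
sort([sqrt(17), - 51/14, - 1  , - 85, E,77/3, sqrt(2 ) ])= [ - 85,-51/14, - 1, sqrt(2), E,sqrt( 17 ), 77/3 ]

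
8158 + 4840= 12998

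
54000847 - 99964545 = - 45963698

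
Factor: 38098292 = 2^2*17^2*32957^1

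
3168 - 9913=-6745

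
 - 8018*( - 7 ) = 56126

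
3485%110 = 75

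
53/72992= 53/72992 = 0.00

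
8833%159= 88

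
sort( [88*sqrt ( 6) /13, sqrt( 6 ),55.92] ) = [sqrt(6 ), 88*sqrt ( 6)/13 , 55.92 ] 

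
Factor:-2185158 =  - 2^1*3^1*364193^1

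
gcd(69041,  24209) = 1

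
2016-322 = 1694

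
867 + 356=1223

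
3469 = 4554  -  1085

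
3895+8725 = 12620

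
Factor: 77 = 7^1 * 11^1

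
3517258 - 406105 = 3111153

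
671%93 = 20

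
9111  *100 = 911100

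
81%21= 18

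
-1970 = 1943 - 3913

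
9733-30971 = -21238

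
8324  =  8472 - 148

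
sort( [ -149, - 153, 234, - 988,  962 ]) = [ - 988, - 153, - 149,  234,962 ]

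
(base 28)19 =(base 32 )15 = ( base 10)37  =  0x25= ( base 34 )13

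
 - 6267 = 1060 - 7327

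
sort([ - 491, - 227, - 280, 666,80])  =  [ - 491, - 280, - 227, 80, 666]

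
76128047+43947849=120075896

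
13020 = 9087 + 3933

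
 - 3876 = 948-4824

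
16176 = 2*8088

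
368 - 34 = 334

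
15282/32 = 7641/16 =477.56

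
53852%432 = 284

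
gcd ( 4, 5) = 1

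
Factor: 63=3^2*7^1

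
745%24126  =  745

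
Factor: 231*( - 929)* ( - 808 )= 173395992 = 2^3*3^1*7^1*11^1 * 101^1*929^1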